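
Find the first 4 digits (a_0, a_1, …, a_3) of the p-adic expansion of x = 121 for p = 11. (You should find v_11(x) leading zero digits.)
(a_0, …, a_3) = (0, 0, 1, 0)

v_11(121) = 2, so a_0 = ... = a_1 = 0. Factor out: x = 11^2 · u with u = 1 a unit in ℤ_11. Expand u iteratively via a_{v+i} = u_i mod 11, u_{i+1} = (u_i − a_{v+i})/11:
  u_0 = 1;  a_2 = 1;  u_1 = (u_0 − 1)/11 = 0
  u_1 = 0;  a_3 = 0;  u_2 = (u_1 − 0)/11 = 0
Digits: (0, 0, 1, 0).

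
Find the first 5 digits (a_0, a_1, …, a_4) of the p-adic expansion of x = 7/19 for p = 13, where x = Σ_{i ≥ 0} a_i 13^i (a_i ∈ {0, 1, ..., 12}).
(a_0, …, a_4) = (12, 8, 0, 2, 6)

v_13(7/19) = 0 (numerator and denominator both coprime to 13), so x ∈ ℤ_13^×. Compute digits iteratively via a_i = x_i mod 13, x_{i+1} = (x_i − a_i)/13, with x_0 = x:
  x_0 = 7/19;  a_0 = 12;  x_1 = (x_0 − 12)/13 = -17/19
  x_1 = -17/19;  a_1 = 8;  x_2 = (x_1 − 8)/13 = -13/19
  x_2 = -13/19;  a_2 = 0;  x_3 = (x_2 − 0)/13 = -1/19
  x_3 = -1/19;  a_3 = 2;  x_4 = (x_3 − 2)/13 = -3/19
  x_4 = -3/19;  a_4 = 6;  x_5 = (x_4 − 6)/13 = -9/19
Digits: (12, 8, 0, 2, 6).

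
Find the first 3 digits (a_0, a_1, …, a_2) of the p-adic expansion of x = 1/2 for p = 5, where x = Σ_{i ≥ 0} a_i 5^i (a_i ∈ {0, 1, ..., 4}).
(a_0, …, a_2) = (3, 2, 2)

v_5(1/2) = 0 (numerator and denominator both coprime to 5), so x ∈ ℤ_5^×. Compute digits iteratively via a_i = x_i mod 5, x_{i+1} = (x_i − a_i)/5, with x_0 = x:
  x_0 = 1/2;  a_0 = 3;  x_1 = (x_0 − 3)/5 = -1/2
  x_1 = -1/2;  a_1 = 2;  x_2 = (x_1 − 2)/5 = -1/2
  x_2 = -1/2;  a_2 = 2;  x_3 = (x_2 − 2)/5 = -1/2
Digits: (3, 2, 2).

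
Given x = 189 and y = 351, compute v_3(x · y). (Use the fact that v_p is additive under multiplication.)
v_3(66339) = 6

v_p(x) = 3 (factor: 189 = 3^3 · 7); v_p(y) = 3 (factor: 351 = 3^3 · 13). Additivity: v_p(xy) = v_p(x) + v_p(y) = 3 + 3 = 6. (Direct check: xy = 66339 = 3^6 · (91).)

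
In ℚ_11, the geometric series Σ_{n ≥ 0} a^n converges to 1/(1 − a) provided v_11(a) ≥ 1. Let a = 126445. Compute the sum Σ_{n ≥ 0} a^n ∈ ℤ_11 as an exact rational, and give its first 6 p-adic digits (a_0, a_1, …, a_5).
Σ a^n = 1/(1 − a) = -1/126444;  first 6 digits = (1, 0, 0, 7, 8, 0)

v_11(a) = 3 ≥ 1, so the series converges in ℤ_11 to 1/(1 − a) = 1/(1 − 126445) = -1/126444. Expand this rational in ℤ_11: compute digits iteratively via d_i = x_i mod 11, x_{i+1} = (x_i − d_i)/11. The first 6 digits are (1, 0, 0, 7, 8, 0).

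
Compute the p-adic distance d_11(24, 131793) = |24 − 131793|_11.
d_11(24, 131793) = 1/14641

Step 1 — x − y = 24 − 131793 = -131769. Step 2 — v_11(-131769) = 4 (factor: -131769 = −(11^4 · 9); the sign does not affect v_p). Step 3 — |x − y|_11 = 11^{-4} = 1/14641.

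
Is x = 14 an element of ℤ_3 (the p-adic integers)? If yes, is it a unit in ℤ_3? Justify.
x ∈ ℤ_3^× (unit); v_3(x) = 0

ℤ_3 = {x ∈ ℚ_3 : v_3(x) ≥ 0} and ℤ_3^× = {x ∈ ℤ_3 : v_3(x) = 0}. Here v_3(14) = v_3(num) − v_3(den) = 0; compare against these criteria.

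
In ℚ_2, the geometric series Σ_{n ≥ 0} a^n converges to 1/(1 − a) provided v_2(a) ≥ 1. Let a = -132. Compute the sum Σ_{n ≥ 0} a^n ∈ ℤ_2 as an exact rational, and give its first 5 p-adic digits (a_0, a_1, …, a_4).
Σ a^n = 1/(1 − a) = 1/133;  first 5 digits = (1, 0, 1, 1, 0)

v_2(a) = 2 ≥ 1, so the series converges in ℤ_2 to 1/(1 − a) = 1/(1 − (-132)) = 1/133. Expand this rational in ℤ_2: compute digits iteratively via d_i = x_i mod 2, x_{i+1} = (x_i − d_i)/2. The first 5 digits are (1, 0, 1, 1, 0).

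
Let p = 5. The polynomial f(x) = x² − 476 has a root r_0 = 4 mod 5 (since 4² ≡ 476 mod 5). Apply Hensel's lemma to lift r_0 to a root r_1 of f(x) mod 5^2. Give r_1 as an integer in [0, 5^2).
r_1 = 24 (mod 25)

Hensel's recurrence: r_{i+1} = r_i − f(r_i)·(f′(r_i))^{-1} mod 5^{i+2}, with f′(x) = 2x. Iterate:
  r_0 = 4 (mod 5)
  r_1 = 24 (mod 25)
Final: r_1 = 24, and one checks f(r_1) ≡ 0 mod 5^2.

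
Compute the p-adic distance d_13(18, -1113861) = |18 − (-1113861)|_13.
d_13(18, -1113861) = 1/371293

Step 1 — x − y = 18 − (-1113861) = 1113879. Step 2 — v_13(1113879) = 5 (factor: 1113879 = (13^5 · 3); the sign does not affect v_p). Step 3 — |x − y|_13 = 13^{-5} = 1/371293.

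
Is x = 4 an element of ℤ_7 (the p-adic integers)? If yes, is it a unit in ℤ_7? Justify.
x ∈ ℤ_7^× (unit); v_7(x) = 0

ℤ_7 = {x ∈ ℚ_7 : v_7(x) ≥ 0} and ℤ_7^× = {x ∈ ℤ_7 : v_7(x) = 0}. Here v_7(4) = v_7(num) − v_7(den) = 0; compare against these criteria.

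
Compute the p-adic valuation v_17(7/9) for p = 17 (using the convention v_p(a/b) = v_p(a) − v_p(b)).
v_17(7/9) = 0

Factor powers of 17 from the numerator and denominator of the reduced fraction: 7 = 17^0 · 7 and 9 = 17^0 · 9. Apply v_p(a/b) = v_p(a) − v_p(b): v_17(7/9) = 0 − 0 = 0.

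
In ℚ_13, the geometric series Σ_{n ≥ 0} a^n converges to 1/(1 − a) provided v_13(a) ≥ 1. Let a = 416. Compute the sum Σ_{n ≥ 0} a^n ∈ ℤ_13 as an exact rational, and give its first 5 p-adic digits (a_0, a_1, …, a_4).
Σ a^n = 1/(1 − a) = -1/415;  first 5 digits = (1, 6, 12, 8, 0)

v_13(a) = 1 ≥ 1, so the series converges in ℤ_13 to 1/(1 − a) = 1/(1 − 416) = -1/415. Expand this rational in ℤ_13: compute digits iteratively via d_i = x_i mod 13, x_{i+1} = (x_i − d_i)/13. The first 5 digits are (1, 6, 12, 8, 0).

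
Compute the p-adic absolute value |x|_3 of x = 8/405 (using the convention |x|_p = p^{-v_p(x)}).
|8/405|_3 = 81

Step 1 — compute v_3(x) by factoring powers of 3 out of the numerator and denominator: v_3(8/405) = -4. Step 2 — apply |x|_p = p^{-v_p(x)} = 3^{4} = 81.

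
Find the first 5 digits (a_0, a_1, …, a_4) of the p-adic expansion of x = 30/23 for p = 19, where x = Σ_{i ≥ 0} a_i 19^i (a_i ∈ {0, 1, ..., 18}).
(a_0, …, a_4) = (17, 0, 14, 10, 11)

v_19(30/23) = 0 (numerator and denominator both coprime to 19), so x ∈ ℤ_19^×. Compute digits iteratively via a_i = x_i mod 19, x_{i+1} = (x_i − a_i)/19, with x_0 = x:
  x_0 = 30/23;  a_0 = 17;  x_1 = (x_0 − 17)/19 = -19/23
  x_1 = -19/23;  a_1 = 0;  x_2 = (x_1 − 0)/19 = -1/23
  x_2 = -1/23;  a_2 = 14;  x_3 = (x_2 − 14)/19 = -17/23
  x_3 = -17/23;  a_3 = 10;  x_4 = (x_3 − 10)/19 = -13/23
  x_4 = -13/23;  a_4 = 11;  x_5 = (x_4 − 11)/19 = -14/23
Digits: (17, 0, 14, 10, 11).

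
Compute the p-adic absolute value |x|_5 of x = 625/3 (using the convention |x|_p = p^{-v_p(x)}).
|625/3|_5 = 1/625

Step 1 — compute v_5(x) by factoring powers of 5 out of the numerator and denominator: v_5(625/3) = 4. Step 2 — apply |x|_p = p^{-v_p(x)} = 5^{-4} = 1/625.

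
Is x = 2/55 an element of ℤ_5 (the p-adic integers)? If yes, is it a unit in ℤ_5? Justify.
x ∉ ℤ_5 (v_5(x) = -1 < 0)

ℤ_5 = {x ∈ ℚ_5 : v_5(x) ≥ 0} and ℤ_5^× = {x ∈ ℤ_5 : v_5(x) = 0}. Here v_5(2/55) = v_5(num) − v_5(den) = -1; compare against these criteria.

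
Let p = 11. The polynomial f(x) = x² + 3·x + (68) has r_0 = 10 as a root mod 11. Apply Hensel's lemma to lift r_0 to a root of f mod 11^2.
r_1 = 54 (mod 121)

Hensel: r_{i+1} = r_i − f(r_i)·(f′(r_i))^{-1} mod 11^{i+2}, f′(x) = 2x + 3. Iterate:
  r_0 = 10 (mod 11)
  r_1 = 54 (mod 121)
Final: r = 54 satisfies f(r) ≡ 0 mod 11^2.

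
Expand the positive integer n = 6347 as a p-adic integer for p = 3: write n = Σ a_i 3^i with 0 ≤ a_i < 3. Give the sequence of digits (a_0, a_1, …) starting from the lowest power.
(a_0, a_1, …) = (2, 0, 0, 1, 0, 2, 2, 2)

Repeated division by 3 gives the digits low-to-high: 6347 = 2 + 1·3^3 + 2·3^5 + 2·3^6 + 2·3^7. Digit sequence: (2, 0, 0, 1, 0, 2, 2, 2).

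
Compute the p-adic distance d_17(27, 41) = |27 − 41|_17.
d_17(27, 41) = 1

Step 1 — x − y = 27 − 41 = -14. Step 2 — v_17(-14) = 0 (factor: -14 = −(17^0 · 14); the sign does not affect v_p). Step 3 — |x − y|_17 = 17^{0} = 1.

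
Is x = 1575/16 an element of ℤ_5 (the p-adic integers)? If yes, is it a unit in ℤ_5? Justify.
x ∈ ℤ_5 but not a unit; v_5(x) = 2 > 0

ℤ_5 = {x ∈ ℚ_5 : v_5(x) ≥ 0} and ℤ_5^× = {x ∈ ℤ_5 : v_5(x) = 0}. Here v_5(1575/16) = v_5(num) − v_5(den) = 2; compare against these criteria.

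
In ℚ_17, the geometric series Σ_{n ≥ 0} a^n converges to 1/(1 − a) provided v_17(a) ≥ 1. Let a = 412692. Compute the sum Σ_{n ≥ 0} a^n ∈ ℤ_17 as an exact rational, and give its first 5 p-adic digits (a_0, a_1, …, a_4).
Σ a^n = 1/(1 − a) = -1/412691;  first 5 digits = (1, 0, 0, 16, 4)

v_17(a) = 3 ≥ 1, so the series converges in ℤ_17 to 1/(1 − a) = 1/(1 − 412692) = -1/412691. Expand this rational in ℤ_17: compute digits iteratively via d_i = x_i mod 17, x_{i+1} = (x_i − d_i)/17. The first 5 digits are (1, 0, 0, 16, 4).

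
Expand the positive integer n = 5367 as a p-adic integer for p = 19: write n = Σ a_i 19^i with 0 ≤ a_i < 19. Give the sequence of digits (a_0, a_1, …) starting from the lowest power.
(a_0, a_1, …) = (9, 16, 14)

Repeated division by 19 gives the digits low-to-high: 5367 = 9 + 16·19^1 + 14·19^2. Digit sequence: (9, 16, 14).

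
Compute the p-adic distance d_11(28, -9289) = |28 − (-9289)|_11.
d_11(28, -9289) = 1/1331

Step 1 — x − y = 28 − (-9289) = 9317. Step 2 — v_11(9317) = 3 (factor: 9317 = (11^3 · 7); the sign does not affect v_p). Step 3 — |x − y|_11 = 11^{-3} = 1/1331.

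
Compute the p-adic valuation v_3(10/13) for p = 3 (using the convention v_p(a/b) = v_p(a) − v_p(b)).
v_3(10/13) = 0

Factor powers of 3 from the numerator and denominator of the reduced fraction: 10 = 3^0 · 10 and 13 = 3^0 · 13. Apply v_p(a/b) = v_p(a) − v_p(b): v_3(10/13) = 0 − 0 = 0.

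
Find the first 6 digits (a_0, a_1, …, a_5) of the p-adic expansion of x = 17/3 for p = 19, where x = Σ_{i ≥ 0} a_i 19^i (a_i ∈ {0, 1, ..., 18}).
(a_0, …, a_5) = (12, 6, 6, 6, 6, 6)

v_19(17/3) = 0 (numerator and denominator both coprime to 19), so x ∈ ℤ_19^×. Compute digits iteratively via a_i = x_i mod 19, x_{i+1} = (x_i − a_i)/19, with x_0 = x:
  x_0 = 17/3;  a_0 = 12;  x_1 = (x_0 − 12)/19 = -1/3
  x_1 = -1/3;  a_1 = 6;  x_2 = (x_1 − 6)/19 = -1/3
  x_2 = -1/3;  a_2 = 6;  x_3 = (x_2 − 6)/19 = -1/3
  x_3 = -1/3;  a_3 = 6;  x_4 = (x_3 − 6)/19 = -1/3
  x_4 = -1/3;  a_4 = 6;  x_5 = (x_4 − 6)/19 = -1/3
  x_5 = -1/3;  a_5 = 6;  x_6 = (x_5 − 6)/19 = -1/3
Digits: (12, 6, 6, 6, 6, 6).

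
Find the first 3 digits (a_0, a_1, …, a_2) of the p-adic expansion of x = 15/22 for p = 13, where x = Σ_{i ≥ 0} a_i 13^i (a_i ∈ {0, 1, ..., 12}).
(a_0, …, a_2) = (6, 12, 2)

v_13(15/22) = 0 (numerator and denominator both coprime to 13), so x ∈ ℤ_13^×. Compute digits iteratively via a_i = x_i mod 13, x_{i+1} = (x_i − a_i)/13, with x_0 = x:
  x_0 = 15/22;  a_0 = 6;  x_1 = (x_0 − 6)/13 = -9/22
  x_1 = -9/22;  a_1 = 12;  x_2 = (x_1 − 12)/13 = -21/22
  x_2 = -21/22;  a_2 = 2;  x_3 = (x_2 − 2)/13 = -5/22
Digits: (6, 12, 2).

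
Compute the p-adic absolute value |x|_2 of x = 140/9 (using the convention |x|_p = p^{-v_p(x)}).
|140/9|_2 = 1/4

Step 1 — compute v_2(x) by factoring powers of 2 out of the numerator and denominator: v_2(140/9) = 2. Step 2 — apply |x|_p = p^{-v_p(x)} = 2^{-2} = 1/4.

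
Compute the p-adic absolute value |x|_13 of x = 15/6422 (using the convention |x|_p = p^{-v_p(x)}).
|15/6422|_13 = 169

Step 1 — compute v_13(x) by factoring powers of 13 out of the numerator and denominator: v_13(15/6422) = -2. Step 2 — apply |x|_p = p^{-v_p(x)} = 13^{2} = 169.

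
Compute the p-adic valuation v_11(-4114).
v_11(-4114) = 2

v_11(n) is the largest exponent k such that 11^k divides n. Factor out: -4114 = -11^2 · 34. (Sign doesn't affect v_p.) So v_11(-4114) = 2.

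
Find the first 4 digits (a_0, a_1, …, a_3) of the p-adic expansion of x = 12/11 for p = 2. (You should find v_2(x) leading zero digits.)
(a_0, …, a_3) = (0, 0, 1, 0)

v_2(12/11) = 2, so a_0 = ... = a_1 = 0. Factor out: x = 2^2 · u with u = 3/11 a unit in ℤ_2. Expand u iteratively via a_{v+i} = u_i mod 2, u_{i+1} = (u_i − a_{v+i})/2:
  u_0 = 3/11;  a_2 = 1;  u_1 = (u_0 − 1)/2 = -4/11
  u_1 = -4/11;  a_3 = 0;  u_2 = (u_1 − 0)/2 = -2/11
Digits: (0, 0, 1, 0).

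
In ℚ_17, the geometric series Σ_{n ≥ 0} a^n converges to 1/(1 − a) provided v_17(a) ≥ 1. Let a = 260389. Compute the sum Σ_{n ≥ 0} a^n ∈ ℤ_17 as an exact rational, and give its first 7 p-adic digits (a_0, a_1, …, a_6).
Σ a^n = 1/(1 − a) = -1/260388;  first 7 digits = (1, 0, 0, 2, 3, 0, 4)

v_17(a) = 3 ≥ 1, so the series converges in ℤ_17 to 1/(1 − a) = 1/(1 − 260389) = -1/260388. Expand this rational in ℤ_17: compute digits iteratively via d_i = x_i mod 17, x_{i+1} = (x_i − d_i)/17. The first 7 digits are (1, 0, 0, 2, 3, 0, 4).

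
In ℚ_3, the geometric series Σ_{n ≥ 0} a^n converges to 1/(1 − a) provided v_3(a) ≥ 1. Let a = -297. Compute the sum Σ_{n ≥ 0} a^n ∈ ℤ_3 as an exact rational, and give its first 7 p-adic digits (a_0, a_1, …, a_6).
Σ a^n = 1/(1 − a) = 1/298;  first 7 digits = (1, 0, 0, 1, 2, 1, 0)

v_3(a) = 3 ≥ 1, so the series converges in ℤ_3 to 1/(1 − a) = 1/(1 − (-297)) = 1/298. Expand this rational in ℤ_3: compute digits iteratively via d_i = x_i mod 3, x_{i+1} = (x_i − d_i)/3. The first 7 digits are (1, 0, 0, 1, 2, 1, 0).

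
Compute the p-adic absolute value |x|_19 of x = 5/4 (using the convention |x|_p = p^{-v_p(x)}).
|5/4|_19 = 1

Step 1 — compute v_19(x) by factoring powers of 19 out of the numerator and denominator: v_19(5/4) = 0. Step 2 — apply |x|_p = p^{-v_p(x)} = 19^{0} = 1.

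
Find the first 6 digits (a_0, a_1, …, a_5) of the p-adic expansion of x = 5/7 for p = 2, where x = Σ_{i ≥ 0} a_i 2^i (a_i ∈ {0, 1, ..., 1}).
(a_0, …, a_5) = (1, 1, 0, 0, 1, 0)

v_2(5/7) = 0 (numerator and denominator both coprime to 2), so x ∈ ℤ_2^×. Compute digits iteratively via a_i = x_i mod 2, x_{i+1} = (x_i − a_i)/2, with x_0 = x:
  x_0 = 5/7;  a_0 = 1;  x_1 = (x_0 − 1)/2 = -1/7
  x_1 = -1/7;  a_1 = 1;  x_2 = (x_1 − 1)/2 = -4/7
  x_2 = -4/7;  a_2 = 0;  x_3 = (x_2 − 0)/2 = -2/7
  x_3 = -2/7;  a_3 = 0;  x_4 = (x_3 − 0)/2 = -1/7
  x_4 = -1/7;  a_4 = 1;  x_5 = (x_4 − 1)/2 = -4/7
  x_5 = -4/7;  a_5 = 0;  x_6 = (x_5 − 0)/2 = -2/7
Digits: (1, 1, 0, 0, 1, 0).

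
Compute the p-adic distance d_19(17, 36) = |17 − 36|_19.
d_19(17, 36) = 1/19

Step 1 — x − y = 17 − 36 = -19. Step 2 — v_19(-19) = 1 (factor: -19 = −(19^1 · 1); the sign does not affect v_p). Step 3 — |x − y|_19 = 19^{-1} = 1/19.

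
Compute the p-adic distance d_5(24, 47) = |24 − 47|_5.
d_5(24, 47) = 1

Step 1 — x − y = 24 − 47 = -23. Step 2 — v_5(-23) = 0 (factor: -23 = −(5^0 · 23); the sign does not affect v_p). Step 3 — |x − y|_5 = 5^{0} = 1.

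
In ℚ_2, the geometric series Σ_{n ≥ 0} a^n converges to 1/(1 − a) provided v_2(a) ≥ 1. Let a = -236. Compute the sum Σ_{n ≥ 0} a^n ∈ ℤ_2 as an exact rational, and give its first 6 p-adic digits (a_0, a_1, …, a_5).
Σ a^n = 1/(1 − a) = 1/237;  first 6 digits = (1, 0, 1, 0, 0, 1)

v_2(a) = 2 ≥ 1, so the series converges in ℤ_2 to 1/(1 − a) = 1/(1 − (-236)) = 1/237. Expand this rational in ℤ_2: compute digits iteratively via d_i = x_i mod 2, x_{i+1} = (x_i − d_i)/2. The first 6 digits are (1, 0, 1, 0, 0, 1).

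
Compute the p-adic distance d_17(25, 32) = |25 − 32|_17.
d_17(25, 32) = 1

Step 1 — x − y = 25 − 32 = -7. Step 2 — v_17(-7) = 0 (factor: -7 = −(17^0 · 7); the sign does not affect v_p). Step 3 — |x − y|_17 = 17^{0} = 1.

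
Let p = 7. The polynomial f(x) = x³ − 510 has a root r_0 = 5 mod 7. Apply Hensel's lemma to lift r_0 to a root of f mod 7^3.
r_2 = 82 (mod 343)

Hensel: r_{i+1} = r_i − f(r_i)/f′(r_i) mod 7^{i+2}, where f′(x) = 3x². Iterate:
  r_0 = 5 (mod 7)
  r_1 = 33 (mod 49)
  r_2 = 82 (mod 343)
Final: r = 82 with f(r) ≡ 0 mod 7^3.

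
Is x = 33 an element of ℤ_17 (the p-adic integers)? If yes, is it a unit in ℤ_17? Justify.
x ∈ ℤ_17^× (unit); v_17(x) = 0

ℤ_17 = {x ∈ ℚ_17 : v_17(x) ≥ 0} and ℤ_17^× = {x ∈ ℤ_17 : v_17(x) = 0}. Here v_17(33) = v_17(num) − v_17(den) = 0; compare against these criteria.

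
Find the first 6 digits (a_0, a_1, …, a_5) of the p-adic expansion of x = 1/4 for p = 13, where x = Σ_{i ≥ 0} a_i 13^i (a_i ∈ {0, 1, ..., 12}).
(a_0, …, a_5) = (10, 9, 9, 9, 9, 9)

v_13(1/4) = 0 (numerator and denominator both coprime to 13), so x ∈ ℤ_13^×. Compute digits iteratively via a_i = x_i mod 13, x_{i+1} = (x_i − a_i)/13, with x_0 = x:
  x_0 = 1/4;  a_0 = 10;  x_1 = (x_0 − 10)/13 = -3/4
  x_1 = -3/4;  a_1 = 9;  x_2 = (x_1 − 9)/13 = -3/4
  x_2 = -3/4;  a_2 = 9;  x_3 = (x_2 − 9)/13 = -3/4
  x_3 = -3/4;  a_3 = 9;  x_4 = (x_3 − 9)/13 = -3/4
  x_4 = -3/4;  a_4 = 9;  x_5 = (x_4 − 9)/13 = -3/4
  x_5 = -3/4;  a_5 = 9;  x_6 = (x_5 − 9)/13 = -3/4
Digits: (10, 9, 9, 9, 9, 9).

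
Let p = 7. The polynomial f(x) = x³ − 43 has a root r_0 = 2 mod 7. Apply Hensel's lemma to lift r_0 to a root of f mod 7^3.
r_2 = 9 (mod 343)

Hensel: r_{i+1} = r_i − f(r_i)/f′(r_i) mod 7^{i+2}, where f′(x) = 3x². Iterate:
  r_0 = 2 (mod 7)
  r_1 = 9 (mod 49)
  r_2 = 9 (mod 343)
Final: r = 9 with f(r) ≡ 0 mod 7^3.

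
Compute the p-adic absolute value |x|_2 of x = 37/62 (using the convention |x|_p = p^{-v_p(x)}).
|37/62|_2 = 2

Step 1 — compute v_2(x) by factoring powers of 2 out of the numerator and denominator: v_2(37/62) = -1. Step 2 — apply |x|_p = p^{-v_p(x)} = 2^{1} = 2.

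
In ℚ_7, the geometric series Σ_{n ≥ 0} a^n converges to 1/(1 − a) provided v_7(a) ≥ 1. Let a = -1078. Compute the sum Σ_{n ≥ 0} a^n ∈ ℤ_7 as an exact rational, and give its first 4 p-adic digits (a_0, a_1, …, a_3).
Σ a^n = 1/(1 − a) = 1/1079;  first 4 digits = (1, 0, 6, 3)

v_7(a) = 2 ≥ 1, so the series converges in ℤ_7 to 1/(1 − a) = 1/(1 − (-1078)) = 1/1079. Expand this rational in ℤ_7: compute digits iteratively via d_i = x_i mod 7, x_{i+1} = (x_i − d_i)/7. The first 4 digits are (1, 0, 6, 3).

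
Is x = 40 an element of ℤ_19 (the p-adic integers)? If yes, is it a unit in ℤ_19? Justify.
x ∈ ℤ_19^× (unit); v_19(x) = 0

ℤ_19 = {x ∈ ℚ_19 : v_19(x) ≥ 0} and ℤ_19^× = {x ∈ ℤ_19 : v_19(x) = 0}. Here v_19(40) = v_19(num) − v_19(den) = 0; compare against these criteria.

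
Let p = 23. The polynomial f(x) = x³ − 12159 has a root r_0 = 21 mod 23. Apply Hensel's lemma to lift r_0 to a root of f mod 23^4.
r_3 = 24332 (mod 279841)

Hensel: r_{i+1} = r_i − f(r_i)/f′(r_i) mod 23^{i+2}, where f′(x) = 3x². Iterate:
  r_0 = 21 (mod 23)
  r_1 = 527 (mod 529)
  r_2 = 12165 (mod 12167)
  r_3 = 24332 (mod 279841)
Final: r = 24332 with f(r) ≡ 0 mod 23^4.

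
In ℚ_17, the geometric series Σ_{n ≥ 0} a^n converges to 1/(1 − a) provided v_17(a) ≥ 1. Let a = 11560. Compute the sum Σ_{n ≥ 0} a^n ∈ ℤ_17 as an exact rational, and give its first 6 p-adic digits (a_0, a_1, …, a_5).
Σ a^n = 1/(1 − a) = -1/11559;  first 6 digits = (1, 0, 6, 2, 2, 9)

v_17(a) = 2 ≥ 1, so the series converges in ℤ_17 to 1/(1 − a) = 1/(1 − 11560) = -1/11559. Expand this rational in ℤ_17: compute digits iteratively via d_i = x_i mod 17, x_{i+1} = (x_i − d_i)/17. The first 6 digits are (1, 0, 6, 2, 2, 9).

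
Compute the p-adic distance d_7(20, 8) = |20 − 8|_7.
d_7(20, 8) = 1

Step 1 — x − y = 20 − 8 = 12. Step 2 — v_7(12) = 0 (factor: 12 = (7^0 · 12); the sign does not affect v_p). Step 3 — |x − y|_7 = 7^{0} = 1.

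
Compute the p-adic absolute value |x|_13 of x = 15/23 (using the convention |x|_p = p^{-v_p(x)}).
|15/23|_13 = 1

Step 1 — compute v_13(x) by factoring powers of 13 out of the numerator and denominator: v_13(15/23) = 0. Step 2 — apply |x|_p = p^{-v_p(x)} = 13^{0} = 1.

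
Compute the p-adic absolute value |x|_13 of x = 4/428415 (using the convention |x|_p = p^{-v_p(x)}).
|4/428415|_13 = 28561

Step 1 — compute v_13(x) by factoring powers of 13 out of the numerator and denominator: v_13(4/428415) = -4. Step 2 — apply |x|_p = p^{-v_p(x)} = 13^{4} = 28561.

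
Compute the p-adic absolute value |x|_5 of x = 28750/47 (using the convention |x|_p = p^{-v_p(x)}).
|28750/47|_5 = 1/625

Step 1 — compute v_5(x) by factoring powers of 5 out of the numerator and denominator: v_5(28750/47) = 4. Step 2 — apply |x|_p = p^{-v_p(x)} = 5^{-4} = 1/625.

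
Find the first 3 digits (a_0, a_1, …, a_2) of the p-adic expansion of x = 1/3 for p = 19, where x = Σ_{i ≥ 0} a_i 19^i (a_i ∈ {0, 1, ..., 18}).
(a_0, …, a_2) = (13, 12, 12)

v_19(1/3) = 0 (numerator and denominator both coprime to 19), so x ∈ ℤ_19^×. Compute digits iteratively via a_i = x_i mod 19, x_{i+1} = (x_i − a_i)/19, with x_0 = x:
  x_0 = 1/3;  a_0 = 13;  x_1 = (x_0 − 13)/19 = -2/3
  x_1 = -2/3;  a_1 = 12;  x_2 = (x_1 − 12)/19 = -2/3
  x_2 = -2/3;  a_2 = 12;  x_3 = (x_2 − 12)/19 = -2/3
Digits: (13, 12, 12).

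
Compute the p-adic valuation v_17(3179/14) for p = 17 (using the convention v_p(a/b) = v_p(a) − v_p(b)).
v_17(3179/14) = 2

Factor powers of 17 from the numerator and denominator of the reduced fraction: 3179 = 17^2 · 11 and 14 = 17^0 · 14. Apply v_p(a/b) = v_p(a) − v_p(b): v_17(3179/14) = 2 − 0 = 2.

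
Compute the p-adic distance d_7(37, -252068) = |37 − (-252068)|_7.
d_7(37, -252068) = 1/16807

Step 1 — x − y = 37 − (-252068) = 252105. Step 2 — v_7(252105) = 5 (factor: 252105 = (7^5 · 15); the sign does not affect v_p). Step 3 — |x − y|_7 = 7^{-5} = 1/16807.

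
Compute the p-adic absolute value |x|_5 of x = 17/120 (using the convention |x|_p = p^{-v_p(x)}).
|17/120|_5 = 5

Step 1 — compute v_5(x) by factoring powers of 5 out of the numerator and denominator: v_5(17/120) = -1. Step 2 — apply |x|_p = p^{-v_p(x)} = 5^{1} = 5.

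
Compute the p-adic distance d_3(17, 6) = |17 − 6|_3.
d_3(17, 6) = 1

Step 1 — x − y = 17 − 6 = 11. Step 2 — v_3(11) = 0 (factor: 11 = (3^0 · 11); the sign does not affect v_p). Step 3 — |x − y|_3 = 3^{0} = 1.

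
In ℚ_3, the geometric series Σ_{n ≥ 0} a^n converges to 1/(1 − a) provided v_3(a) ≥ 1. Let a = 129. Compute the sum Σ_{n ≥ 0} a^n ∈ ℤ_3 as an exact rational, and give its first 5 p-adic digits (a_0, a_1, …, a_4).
Σ a^n = 1/(1 − a) = -1/128;  first 5 digits = (1, 1, 0, 1, 1)

v_3(a) = 1 ≥ 1, so the series converges in ℤ_3 to 1/(1 − a) = 1/(1 − 129) = -1/128. Expand this rational in ℤ_3: compute digits iteratively via d_i = x_i mod 3, x_{i+1} = (x_i − d_i)/3. The first 5 digits are (1, 1, 0, 1, 1).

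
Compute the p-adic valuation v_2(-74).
v_2(-74) = 1

v_2(n) is the largest exponent k such that 2^k divides n. Factor out: -74 = -2^1 · 37. (Sign doesn't affect v_p.) So v_2(-74) = 1.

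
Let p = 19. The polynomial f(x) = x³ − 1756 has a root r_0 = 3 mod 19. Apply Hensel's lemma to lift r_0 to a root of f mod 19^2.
r_1 = 174 (mod 361)

Hensel: r_{i+1} = r_i − f(r_i)/f′(r_i) mod 19^{i+2}, where f′(x) = 3x². Iterate:
  r_0 = 3 (mod 19)
  r_1 = 174 (mod 361)
Final: r = 174 with f(r) ≡ 0 mod 19^2.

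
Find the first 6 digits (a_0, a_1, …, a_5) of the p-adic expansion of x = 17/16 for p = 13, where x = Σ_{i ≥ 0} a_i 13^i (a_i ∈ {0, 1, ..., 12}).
(a_0, …, a_5) = (10, 5, 2, 12, 8, 5)

v_13(17/16) = 0 (numerator and denominator both coprime to 13), so x ∈ ℤ_13^×. Compute digits iteratively via a_i = x_i mod 13, x_{i+1} = (x_i − a_i)/13, with x_0 = x:
  x_0 = 17/16;  a_0 = 10;  x_1 = (x_0 − 10)/13 = -11/16
  x_1 = -11/16;  a_1 = 5;  x_2 = (x_1 − 5)/13 = -7/16
  x_2 = -7/16;  a_2 = 2;  x_3 = (x_2 − 2)/13 = -3/16
  x_3 = -3/16;  a_3 = 12;  x_4 = (x_3 − 12)/13 = -15/16
  x_4 = -15/16;  a_4 = 8;  x_5 = (x_4 − 8)/13 = -11/16
  x_5 = -11/16;  a_5 = 5;  x_6 = (x_5 − 5)/13 = -7/16
Digits: (10, 5, 2, 12, 8, 5).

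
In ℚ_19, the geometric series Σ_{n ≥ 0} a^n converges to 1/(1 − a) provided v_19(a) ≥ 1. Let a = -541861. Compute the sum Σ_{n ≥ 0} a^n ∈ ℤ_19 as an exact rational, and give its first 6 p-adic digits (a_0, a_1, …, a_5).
Σ a^n = 1/(1 − a) = 1/541862;  first 6 digits = (1, 0, 0, 16, 14, 18)

v_19(a) = 3 ≥ 1, so the series converges in ℤ_19 to 1/(1 − a) = 1/(1 − (-541861)) = 1/541862. Expand this rational in ℤ_19: compute digits iteratively via d_i = x_i mod 19, x_{i+1} = (x_i − d_i)/19. The first 6 digits are (1, 0, 0, 16, 14, 18).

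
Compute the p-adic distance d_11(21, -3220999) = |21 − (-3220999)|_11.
d_11(21, -3220999) = 1/161051

Step 1 — x − y = 21 − (-3220999) = 3221020. Step 2 — v_11(3221020) = 5 (factor: 3221020 = (11^5 · 20); the sign does not affect v_p). Step 3 — |x − y|_11 = 11^{-5} = 1/161051.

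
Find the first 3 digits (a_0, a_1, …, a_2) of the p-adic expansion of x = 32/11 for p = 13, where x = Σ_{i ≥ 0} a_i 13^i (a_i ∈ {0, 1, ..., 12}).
(a_0, …, a_2) = (10, 3, 8)

v_13(32/11) = 0 (numerator and denominator both coprime to 13), so x ∈ ℤ_13^×. Compute digits iteratively via a_i = x_i mod 13, x_{i+1} = (x_i − a_i)/13, with x_0 = x:
  x_0 = 32/11;  a_0 = 10;  x_1 = (x_0 − 10)/13 = -6/11
  x_1 = -6/11;  a_1 = 3;  x_2 = (x_1 − 3)/13 = -3/11
  x_2 = -3/11;  a_2 = 8;  x_3 = (x_2 − 8)/13 = -7/11
Digits: (10, 3, 8).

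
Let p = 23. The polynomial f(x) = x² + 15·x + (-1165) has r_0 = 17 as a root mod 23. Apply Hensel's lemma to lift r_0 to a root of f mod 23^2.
r_1 = 224 (mod 529)

Hensel: r_{i+1} = r_i − f(r_i)·(f′(r_i))^{-1} mod 23^{i+2}, f′(x) = 2x + 15. Iterate:
  r_0 = 17 (mod 23)
  r_1 = 224 (mod 529)
Final: r = 224 satisfies f(r) ≡ 0 mod 23^2.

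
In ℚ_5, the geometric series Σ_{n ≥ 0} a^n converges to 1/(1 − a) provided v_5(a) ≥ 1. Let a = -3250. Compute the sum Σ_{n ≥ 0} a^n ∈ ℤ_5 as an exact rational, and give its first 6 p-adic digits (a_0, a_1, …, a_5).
Σ a^n = 1/(1 − a) = 1/3251;  first 6 digits = (1, 0, 0, 4, 4, 3)

v_5(a) = 3 ≥ 1, so the series converges in ℤ_5 to 1/(1 − a) = 1/(1 − (-3250)) = 1/3251. Expand this rational in ℤ_5: compute digits iteratively via d_i = x_i mod 5, x_{i+1} = (x_i − d_i)/5. The first 6 digits are (1, 0, 0, 4, 4, 3).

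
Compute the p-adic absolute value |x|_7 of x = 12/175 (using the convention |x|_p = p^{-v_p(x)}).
|12/175|_7 = 7

Step 1 — compute v_7(x) by factoring powers of 7 out of the numerator and denominator: v_7(12/175) = -1. Step 2 — apply |x|_p = p^{-v_p(x)} = 7^{1} = 7.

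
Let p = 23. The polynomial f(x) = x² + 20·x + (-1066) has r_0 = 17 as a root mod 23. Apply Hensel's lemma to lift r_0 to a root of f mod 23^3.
r_2 = 11908 (mod 12167)

Hensel: r_{i+1} = r_i − f(r_i)·(f′(r_i))^{-1} mod 23^{i+2}, f′(x) = 2x + 20. Iterate:
  r_0 = 17 (mod 23)
  r_1 = 270 (mod 529)
  r_2 = 11908 (mod 12167)
Final: r = 11908 satisfies f(r) ≡ 0 mod 23^3.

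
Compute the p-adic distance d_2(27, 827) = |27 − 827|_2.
d_2(27, 827) = 1/32

Step 1 — x − y = 27 − 827 = -800. Step 2 — v_2(-800) = 5 (factor: -800 = −(2^5 · 25); the sign does not affect v_p). Step 3 — |x − y|_2 = 2^{-5} = 1/32.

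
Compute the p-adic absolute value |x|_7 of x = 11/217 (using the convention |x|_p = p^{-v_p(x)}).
|11/217|_7 = 7

Step 1 — compute v_7(x) by factoring powers of 7 out of the numerator and denominator: v_7(11/217) = -1. Step 2 — apply |x|_p = p^{-v_p(x)} = 7^{1} = 7.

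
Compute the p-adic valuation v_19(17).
v_19(17) = 0

v_19(n) is the largest exponent k such that 19^k divides n. Factor out: 17 = 19^0 · 17. (Sign doesn't affect v_p.) So v_19(17) = 0.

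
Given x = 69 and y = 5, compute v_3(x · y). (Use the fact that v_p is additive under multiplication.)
v_3(345) = 1

v_p(x) = 1 (factor: 69 = 3^1 · 23); v_p(y) = 0 (factor: 5 = 3^0 · 5). Additivity: v_p(xy) = v_p(x) + v_p(y) = 1 + 0 = 1. (Direct check: xy = 345 = 3^1 · (115).)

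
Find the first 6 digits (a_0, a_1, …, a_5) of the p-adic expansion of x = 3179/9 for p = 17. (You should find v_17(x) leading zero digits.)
(a_0, …, a_5) = (0, 0, 5, 13, 3, 13)

v_17(3179/9) = 2, so a_0 = ... = a_1 = 0. Factor out: x = 17^2 · u with u = 11/9 a unit in ℤ_17. Expand u iteratively via a_{v+i} = u_i mod 17, u_{i+1} = (u_i − a_{v+i})/17:
  u_0 = 11/9;  a_2 = 5;  u_1 = (u_0 − 5)/17 = -2/9
  u_1 = -2/9;  a_3 = 13;  u_2 = (u_1 − 13)/17 = -7/9
  u_2 = -7/9;  a_4 = 3;  u_3 = (u_2 − 3)/17 = -2/9
  u_3 = -2/9;  a_5 = 13;  u_4 = (u_3 − 13)/17 = -7/9
Digits: (0, 0, 5, 13, 3, 13).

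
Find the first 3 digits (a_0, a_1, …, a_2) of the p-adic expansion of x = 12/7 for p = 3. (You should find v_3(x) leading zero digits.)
(a_0, …, a_2) = (0, 1, 2)

v_3(12/7) = 1, so a_0 = ... = a_0 = 0. Factor out: x = 3^1 · u with u = 4/7 a unit in ℤ_3. Expand u iteratively via a_{v+i} = u_i mod 3, u_{i+1} = (u_i − a_{v+i})/3:
  u_0 = 4/7;  a_1 = 1;  u_1 = (u_0 − 1)/3 = -1/7
  u_1 = -1/7;  a_2 = 2;  u_2 = (u_1 − 2)/3 = -5/7
Digits: (0, 1, 2).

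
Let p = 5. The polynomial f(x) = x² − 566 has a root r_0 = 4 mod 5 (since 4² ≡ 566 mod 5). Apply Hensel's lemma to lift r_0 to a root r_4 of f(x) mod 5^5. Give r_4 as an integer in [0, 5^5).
r_4 = 2729 (mod 3125)

Hensel's recurrence: r_{i+1} = r_i − f(r_i)·(f′(r_i))^{-1} mod 5^{i+2}, with f′(x) = 2x. Iterate:
  r_0 = 4 (mod 5)
  r_1 = 4 (mod 25)
  r_2 = 104 (mod 125)
  r_3 = 229 (mod 625)
  r_4 = 2729 (mod 3125)
Final: r_4 = 2729, and one checks f(r_4) ≡ 0 mod 5^5.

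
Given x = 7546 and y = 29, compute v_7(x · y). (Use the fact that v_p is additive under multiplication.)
v_7(218834) = 3

v_p(x) = 3 (factor: 7546 = 7^3 · 22); v_p(y) = 0 (factor: 29 = 7^0 · 29). Additivity: v_p(xy) = v_p(x) + v_p(y) = 3 + 0 = 3. (Direct check: xy = 218834 = 7^3 · (638).)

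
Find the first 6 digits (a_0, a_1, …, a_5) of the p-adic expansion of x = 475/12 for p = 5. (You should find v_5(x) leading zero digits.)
(a_0, …, a_5) = (0, 0, 2, 2, 0, 2)

v_5(475/12) = 2, so a_0 = ... = a_1 = 0. Factor out: x = 5^2 · u with u = 19/12 a unit in ℤ_5. Expand u iteratively via a_{v+i} = u_i mod 5, u_{i+1} = (u_i − a_{v+i})/5:
  u_0 = 19/12;  a_2 = 2;  u_1 = (u_0 − 2)/5 = -1/12
  u_1 = -1/12;  a_3 = 2;  u_2 = (u_1 − 2)/5 = -5/12
  u_2 = -5/12;  a_4 = 0;  u_3 = (u_2 − 0)/5 = -1/12
  u_3 = -1/12;  a_5 = 2;  u_4 = (u_3 − 2)/5 = -5/12
Digits: (0, 0, 2, 2, 0, 2).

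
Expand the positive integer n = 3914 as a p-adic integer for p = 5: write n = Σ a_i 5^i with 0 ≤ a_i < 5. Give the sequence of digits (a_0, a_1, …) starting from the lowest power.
(a_0, a_1, …) = (4, 2, 1, 1, 1, 1)

Repeated division by 5 gives the digits low-to-high: 3914 = 4 + 2·5^1 + 1·5^2 + 1·5^3 + 1·5^4 + 1·5^5. Digit sequence: (4, 2, 1, 1, 1, 1).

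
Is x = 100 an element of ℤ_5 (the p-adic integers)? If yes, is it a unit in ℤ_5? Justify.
x ∈ ℤ_5 but not a unit; v_5(x) = 2 > 0

ℤ_5 = {x ∈ ℚ_5 : v_5(x) ≥ 0} and ℤ_5^× = {x ∈ ℤ_5 : v_5(x) = 0}. Here v_5(100) = v_5(num) − v_5(den) = 2; compare against these criteria.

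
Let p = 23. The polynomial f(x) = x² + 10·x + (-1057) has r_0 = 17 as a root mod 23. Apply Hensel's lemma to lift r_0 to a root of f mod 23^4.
r_3 = 92293 (mod 279841)

Hensel: r_{i+1} = r_i − f(r_i)·(f′(r_i))^{-1} mod 23^{i+2}, f′(x) = 2x + 10. Iterate:
  r_0 = 17 (mod 23)
  r_1 = 247 (mod 529)
  r_2 = 7124 (mod 12167)
  r_3 = 92293 (mod 279841)
Final: r = 92293 satisfies f(r) ≡ 0 mod 23^4.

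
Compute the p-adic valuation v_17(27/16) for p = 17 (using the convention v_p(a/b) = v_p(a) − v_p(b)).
v_17(27/16) = 0

Factor powers of 17 from the numerator and denominator of the reduced fraction: 27 = 17^0 · 27 and 16 = 17^0 · 16. Apply v_p(a/b) = v_p(a) − v_p(b): v_17(27/16) = 0 − 0 = 0.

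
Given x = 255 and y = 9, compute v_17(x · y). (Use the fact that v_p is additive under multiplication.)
v_17(2295) = 1

v_p(x) = 1 (factor: 255 = 17^1 · 15); v_p(y) = 0 (factor: 9 = 17^0 · 9). Additivity: v_p(xy) = v_p(x) + v_p(y) = 1 + 0 = 1. (Direct check: xy = 2295 = 17^1 · (135).)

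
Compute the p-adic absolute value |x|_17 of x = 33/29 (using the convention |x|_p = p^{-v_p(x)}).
|33/29|_17 = 1

Step 1 — compute v_17(x) by factoring powers of 17 out of the numerator and denominator: v_17(33/29) = 0. Step 2 — apply |x|_p = p^{-v_p(x)} = 17^{0} = 1.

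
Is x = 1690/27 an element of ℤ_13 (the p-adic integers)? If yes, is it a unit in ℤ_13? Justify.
x ∈ ℤ_13 but not a unit; v_13(x) = 2 > 0

ℤ_13 = {x ∈ ℚ_13 : v_13(x) ≥ 0} and ℤ_13^× = {x ∈ ℤ_13 : v_13(x) = 0}. Here v_13(1690/27) = v_13(num) − v_13(den) = 2; compare against these criteria.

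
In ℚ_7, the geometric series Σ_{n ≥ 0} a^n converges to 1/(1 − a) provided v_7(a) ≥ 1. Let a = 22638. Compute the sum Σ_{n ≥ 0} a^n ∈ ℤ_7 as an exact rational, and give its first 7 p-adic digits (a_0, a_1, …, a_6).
Σ a^n = 1/(1 − a) = -1/22637;  first 7 digits = (1, 0, 0, 3, 2, 1, 2)

v_7(a) = 3 ≥ 1, so the series converges in ℤ_7 to 1/(1 − a) = 1/(1 − 22638) = -1/22637. Expand this rational in ℤ_7: compute digits iteratively via d_i = x_i mod 7, x_{i+1} = (x_i − d_i)/7. The first 7 digits are (1, 0, 0, 3, 2, 1, 2).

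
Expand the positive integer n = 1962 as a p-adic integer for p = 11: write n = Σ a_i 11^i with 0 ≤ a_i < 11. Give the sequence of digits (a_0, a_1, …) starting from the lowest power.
(a_0, a_1, …) = (4, 2, 5, 1)

Repeated division by 11 gives the digits low-to-high: 1962 = 4 + 2·11^1 + 5·11^2 + 1·11^3. Digit sequence: (4, 2, 5, 1).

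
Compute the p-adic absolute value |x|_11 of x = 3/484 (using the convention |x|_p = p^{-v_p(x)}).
|3/484|_11 = 121

Step 1 — compute v_11(x) by factoring powers of 11 out of the numerator and denominator: v_11(3/484) = -2. Step 2 — apply |x|_p = p^{-v_p(x)} = 11^{2} = 121.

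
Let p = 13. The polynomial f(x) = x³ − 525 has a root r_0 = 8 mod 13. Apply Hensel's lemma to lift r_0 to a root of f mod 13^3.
r_2 = 1581 (mod 2197)

Hensel: r_{i+1} = r_i − f(r_i)/f′(r_i) mod 13^{i+2}, where f′(x) = 3x². Iterate:
  r_0 = 8 (mod 13)
  r_1 = 60 (mod 169)
  r_2 = 1581 (mod 2197)
Final: r = 1581 with f(r) ≡ 0 mod 13^3.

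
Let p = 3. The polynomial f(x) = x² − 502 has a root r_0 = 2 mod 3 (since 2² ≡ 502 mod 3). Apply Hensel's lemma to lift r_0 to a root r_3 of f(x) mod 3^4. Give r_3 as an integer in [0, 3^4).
r_3 = 77 (mod 81)

Hensel's recurrence: r_{i+1} = r_i − f(r_i)·(f′(r_i))^{-1} mod 3^{i+2}, with f′(x) = 2x. Iterate:
  r_0 = 2 (mod 3)
  r_1 = 5 (mod 9)
  r_2 = 23 (mod 27)
  r_3 = 77 (mod 81)
Final: r_3 = 77, and one checks f(r_3) ≡ 0 mod 3^4.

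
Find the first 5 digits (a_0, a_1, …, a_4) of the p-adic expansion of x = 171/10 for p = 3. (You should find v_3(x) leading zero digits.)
(a_0, …, a_4) = (0, 0, 1, 0, 1)

v_3(171/10) = 2, so a_0 = ... = a_1 = 0. Factor out: x = 3^2 · u with u = 19/10 a unit in ℤ_3. Expand u iteratively via a_{v+i} = u_i mod 3, u_{i+1} = (u_i − a_{v+i})/3:
  u_0 = 19/10;  a_2 = 1;  u_1 = (u_0 − 1)/3 = 3/10
  u_1 = 3/10;  a_3 = 0;  u_2 = (u_1 − 0)/3 = 1/10
  u_2 = 1/10;  a_4 = 1;  u_3 = (u_2 − 1)/3 = -3/10
Digits: (0, 0, 1, 0, 1).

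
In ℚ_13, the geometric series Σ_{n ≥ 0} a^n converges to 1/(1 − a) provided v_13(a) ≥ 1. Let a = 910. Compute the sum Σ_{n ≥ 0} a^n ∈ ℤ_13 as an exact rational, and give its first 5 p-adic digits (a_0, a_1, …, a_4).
Σ a^n = 1/(1 − a) = -1/909;  first 5 digits = (1, 5, 4, 8, 11)

v_13(a) = 1 ≥ 1, so the series converges in ℤ_13 to 1/(1 − a) = 1/(1 − 910) = -1/909. Expand this rational in ℤ_13: compute digits iteratively via d_i = x_i mod 13, x_{i+1} = (x_i − d_i)/13. The first 5 digits are (1, 5, 4, 8, 11).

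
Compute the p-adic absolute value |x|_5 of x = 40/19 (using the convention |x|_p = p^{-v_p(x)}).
|40/19|_5 = 1/5

Step 1 — compute v_5(x) by factoring powers of 5 out of the numerator and denominator: v_5(40/19) = 1. Step 2 — apply |x|_p = p^{-v_p(x)} = 5^{-1} = 1/5.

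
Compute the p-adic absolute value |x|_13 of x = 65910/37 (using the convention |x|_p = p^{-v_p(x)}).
|65910/37|_13 = 1/2197

Step 1 — compute v_13(x) by factoring powers of 13 out of the numerator and denominator: v_13(65910/37) = 3. Step 2 — apply |x|_p = p^{-v_p(x)} = 13^{-3} = 1/2197.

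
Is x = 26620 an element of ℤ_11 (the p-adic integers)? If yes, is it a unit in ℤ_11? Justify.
x ∈ ℤ_11 but not a unit; v_11(x) = 3 > 0

ℤ_11 = {x ∈ ℚ_11 : v_11(x) ≥ 0} and ℤ_11^× = {x ∈ ℤ_11 : v_11(x) = 0}. Here v_11(26620) = v_11(num) − v_11(den) = 3; compare against these criteria.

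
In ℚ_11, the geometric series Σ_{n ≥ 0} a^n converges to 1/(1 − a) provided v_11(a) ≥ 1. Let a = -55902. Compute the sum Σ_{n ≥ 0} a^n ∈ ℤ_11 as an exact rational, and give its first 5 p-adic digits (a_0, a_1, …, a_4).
Σ a^n = 1/(1 − a) = 1/55903;  first 5 digits = (1, 0, 0, 2, 7)

v_11(a) = 3 ≥ 1, so the series converges in ℤ_11 to 1/(1 − a) = 1/(1 − (-55902)) = 1/55903. Expand this rational in ℤ_11: compute digits iteratively via d_i = x_i mod 11, x_{i+1} = (x_i − d_i)/11. The first 5 digits are (1, 0, 0, 2, 7).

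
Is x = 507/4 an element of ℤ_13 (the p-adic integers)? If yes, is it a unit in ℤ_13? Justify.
x ∈ ℤ_13 but not a unit; v_13(x) = 2 > 0

ℤ_13 = {x ∈ ℚ_13 : v_13(x) ≥ 0} and ℤ_13^× = {x ∈ ℤ_13 : v_13(x) = 0}. Here v_13(507/4) = v_13(num) − v_13(den) = 2; compare against these criteria.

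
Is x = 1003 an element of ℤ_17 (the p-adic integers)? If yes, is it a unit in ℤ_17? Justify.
x ∈ ℤ_17 but not a unit; v_17(x) = 1 > 0

ℤ_17 = {x ∈ ℚ_17 : v_17(x) ≥ 0} and ℤ_17^× = {x ∈ ℤ_17 : v_17(x) = 0}. Here v_17(1003) = v_17(num) − v_17(den) = 1; compare against these criteria.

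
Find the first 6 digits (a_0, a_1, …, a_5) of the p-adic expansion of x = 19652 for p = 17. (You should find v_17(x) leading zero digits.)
(a_0, …, a_5) = (0, 0, 0, 4, 0, 0)

v_17(19652) = 3, so a_0 = ... = a_2 = 0. Factor out: x = 17^3 · u with u = 4 a unit in ℤ_17. Expand u iteratively via a_{v+i} = u_i mod 17, u_{i+1} = (u_i − a_{v+i})/17:
  u_0 = 4;  a_3 = 4;  u_1 = (u_0 − 4)/17 = 0
  u_1 = 0;  a_4 = 0;  u_2 = (u_1 − 0)/17 = 0
  u_2 = 0;  a_5 = 0;  u_3 = (u_2 − 0)/17 = 0
Digits: (0, 0, 0, 4, 0, 0).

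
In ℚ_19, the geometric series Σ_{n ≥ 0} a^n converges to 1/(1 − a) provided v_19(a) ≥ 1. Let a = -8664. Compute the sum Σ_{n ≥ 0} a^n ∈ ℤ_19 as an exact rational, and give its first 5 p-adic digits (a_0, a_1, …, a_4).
Σ a^n = 1/(1 − a) = 1/8665;  first 5 digits = (1, 0, 14, 17, 5)

v_19(a) = 2 ≥ 1, so the series converges in ℤ_19 to 1/(1 − a) = 1/(1 − (-8664)) = 1/8665. Expand this rational in ℤ_19: compute digits iteratively via d_i = x_i mod 19, x_{i+1} = (x_i − d_i)/19. The first 5 digits are (1, 0, 14, 17, 5).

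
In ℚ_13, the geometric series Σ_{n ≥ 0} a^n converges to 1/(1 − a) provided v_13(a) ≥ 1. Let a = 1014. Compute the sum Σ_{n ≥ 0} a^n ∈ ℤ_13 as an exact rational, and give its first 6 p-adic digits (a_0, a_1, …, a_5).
Σ a^n = 1/(1 − a) = -1/1013;  first 6 digits = (1, 0, 6, 0, 10, 2)

v_13(a) = 2 ≥ 1, so the series converges in ℤ_13 to 1/(1 − a) = 1/(1 − 1014) = -1/1013. Expand this rational in ℤ_13: compute digits iteratively via d_i = x_i mod 13, x_{i+1} = (x_i − d_i)/13. The first 6 digits are (1, 0, 6, 0, 10, 2).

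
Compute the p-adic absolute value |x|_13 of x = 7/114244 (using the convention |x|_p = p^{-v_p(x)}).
|7/114244|_13 = 28561

Step 1 — compute v_13(x) by factoring powers of 13 out of the numerator and denominator: v_13(7/114244) = -4. Step 2 — apply |x|_p = p^{-v_p(x)} = 13^{4} = 28561.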